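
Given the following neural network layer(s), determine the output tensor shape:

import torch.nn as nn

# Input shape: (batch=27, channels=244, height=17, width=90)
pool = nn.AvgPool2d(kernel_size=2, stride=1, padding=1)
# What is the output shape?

Input shape: (27, 244, 17, 90)
Output shape: (27, 244, 18, 91)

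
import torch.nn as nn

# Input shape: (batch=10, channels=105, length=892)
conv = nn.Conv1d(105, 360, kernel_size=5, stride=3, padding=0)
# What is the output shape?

Input shape: (10, 105, 892)
Output shape: (10, 360, 296)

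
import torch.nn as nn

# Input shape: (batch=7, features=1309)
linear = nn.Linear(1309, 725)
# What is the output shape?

Input shape: (7, 1309)
Output shape: (7, 725)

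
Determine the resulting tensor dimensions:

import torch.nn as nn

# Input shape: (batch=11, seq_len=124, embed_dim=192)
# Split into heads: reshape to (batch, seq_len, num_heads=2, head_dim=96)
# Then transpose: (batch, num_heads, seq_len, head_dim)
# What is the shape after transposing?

Input shape: (11, 124, 192)
  -> after reshape: (11, 124, 2, 96)
Output shape: (11, 2, 124, 96)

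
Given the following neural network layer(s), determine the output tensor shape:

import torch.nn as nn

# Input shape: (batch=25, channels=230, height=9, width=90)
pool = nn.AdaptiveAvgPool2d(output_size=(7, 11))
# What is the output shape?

Input shape: (25, 230, 9, 90)
Output shape: (25, 230, 7, 11)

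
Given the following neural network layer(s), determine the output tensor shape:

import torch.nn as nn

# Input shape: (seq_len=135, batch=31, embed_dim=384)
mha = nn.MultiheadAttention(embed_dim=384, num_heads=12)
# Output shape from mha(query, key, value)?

Input shape: (135, 31, 384)
Output shape: (135, 31, 384)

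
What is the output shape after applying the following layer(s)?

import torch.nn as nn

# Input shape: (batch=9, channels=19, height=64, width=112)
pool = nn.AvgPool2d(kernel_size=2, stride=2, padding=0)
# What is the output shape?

Input shape: (9, 19, 64, 112)
Output shape: (9, 19, 32, 56)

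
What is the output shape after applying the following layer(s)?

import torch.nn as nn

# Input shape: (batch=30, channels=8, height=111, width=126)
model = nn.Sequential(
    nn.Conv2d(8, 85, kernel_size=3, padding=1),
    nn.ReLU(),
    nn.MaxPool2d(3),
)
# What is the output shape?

Input shape: (30, 8, 111, 126)
  -> after Conv2d: (30, 85, 111, 126)
  -> after ReLU: (30, 85, 111, 126)
Output shape: (30, 85, 37, 42)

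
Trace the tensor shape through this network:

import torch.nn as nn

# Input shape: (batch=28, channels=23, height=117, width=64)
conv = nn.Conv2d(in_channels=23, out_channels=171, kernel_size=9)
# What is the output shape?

Input shape: (28, 23, 117, 64)
Output shape: (28, 171, 109, 56)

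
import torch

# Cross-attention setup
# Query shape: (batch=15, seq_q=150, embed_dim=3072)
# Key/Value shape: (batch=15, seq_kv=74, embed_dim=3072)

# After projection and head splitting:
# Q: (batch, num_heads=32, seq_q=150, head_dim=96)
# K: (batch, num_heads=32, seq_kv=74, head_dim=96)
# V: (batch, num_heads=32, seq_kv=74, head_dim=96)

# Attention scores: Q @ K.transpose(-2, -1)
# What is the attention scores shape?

Input shape: (15, 150, 3072)
Output shape: (15, 32, 150, 74)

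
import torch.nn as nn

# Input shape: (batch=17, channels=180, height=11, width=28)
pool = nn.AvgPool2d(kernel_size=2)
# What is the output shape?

Input shape: (17, 180, 11, 28)
Output shape: (17, 180, 5, 14)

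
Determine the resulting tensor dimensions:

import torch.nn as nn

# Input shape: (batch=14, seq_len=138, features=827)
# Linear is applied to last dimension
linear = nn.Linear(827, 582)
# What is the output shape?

Input shape: (14, 138, 827)
Output shape: (14, 138, 582)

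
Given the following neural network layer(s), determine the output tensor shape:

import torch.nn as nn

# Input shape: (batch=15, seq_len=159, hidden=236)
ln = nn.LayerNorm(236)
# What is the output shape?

Input shape: (15, 159, 236)
Output shape: (15, 159, 236)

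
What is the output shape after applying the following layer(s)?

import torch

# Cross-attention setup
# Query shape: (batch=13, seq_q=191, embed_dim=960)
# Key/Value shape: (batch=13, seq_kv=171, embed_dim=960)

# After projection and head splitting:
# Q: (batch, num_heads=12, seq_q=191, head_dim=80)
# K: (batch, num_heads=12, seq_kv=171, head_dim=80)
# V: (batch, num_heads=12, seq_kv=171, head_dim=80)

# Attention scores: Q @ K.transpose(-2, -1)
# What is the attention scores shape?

Input shape: (13, 191, 960)
Output shape: (13, 12, 191, 171)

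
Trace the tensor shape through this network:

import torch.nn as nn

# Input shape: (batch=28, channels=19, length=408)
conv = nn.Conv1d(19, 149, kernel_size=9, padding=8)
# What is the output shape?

Input shape: (28, 19, 408)
Output shape: (28, 149, 416)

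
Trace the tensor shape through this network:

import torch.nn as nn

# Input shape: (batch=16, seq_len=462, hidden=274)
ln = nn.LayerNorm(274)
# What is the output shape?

Input shape: (16, 462, 274)
Output shape: (16, 462, 274)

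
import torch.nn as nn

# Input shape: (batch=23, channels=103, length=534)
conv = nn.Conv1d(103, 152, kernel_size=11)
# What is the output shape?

Input shape: (23, 103, 534)
Output shape: (23, 152, 524)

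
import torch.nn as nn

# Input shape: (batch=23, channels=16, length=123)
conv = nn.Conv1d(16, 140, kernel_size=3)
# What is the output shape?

Input shape: (23, 16, 123)
Output shape: (23, 140, 121)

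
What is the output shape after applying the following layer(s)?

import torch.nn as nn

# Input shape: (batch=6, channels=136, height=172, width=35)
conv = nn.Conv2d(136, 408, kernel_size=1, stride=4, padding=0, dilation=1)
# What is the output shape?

Input shape: (6, 136, 172, 35)
Output shape: (6, 408, 43, 9)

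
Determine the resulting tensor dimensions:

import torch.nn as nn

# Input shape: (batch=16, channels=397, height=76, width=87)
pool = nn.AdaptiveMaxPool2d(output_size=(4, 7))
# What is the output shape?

Input shape: (16, 397, 76, 87)
Output shape: (16, 397, 4, 7)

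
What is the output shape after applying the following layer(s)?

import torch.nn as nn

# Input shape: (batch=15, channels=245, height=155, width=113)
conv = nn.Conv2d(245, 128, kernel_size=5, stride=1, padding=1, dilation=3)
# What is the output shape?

Input shape: (15, 245, 155, 113)
Output shape: (15, 128, 145, 103)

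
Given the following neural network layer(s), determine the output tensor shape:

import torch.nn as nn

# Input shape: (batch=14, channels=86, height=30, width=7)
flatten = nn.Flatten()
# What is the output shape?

Input shape: (14, 86, 30, 7)
Output shape: (14, 18060)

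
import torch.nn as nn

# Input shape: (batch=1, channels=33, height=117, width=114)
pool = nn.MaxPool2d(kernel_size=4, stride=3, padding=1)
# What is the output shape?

Input shape: (1, 33, 117, 114)
Output shape: (1, 33, 39, 38)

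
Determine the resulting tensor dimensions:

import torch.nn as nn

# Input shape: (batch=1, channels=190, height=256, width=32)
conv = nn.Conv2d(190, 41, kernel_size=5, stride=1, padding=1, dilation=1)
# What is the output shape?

Input shape: (1, 190, 256, 32)
Output shape: (1, 41, 254, 30)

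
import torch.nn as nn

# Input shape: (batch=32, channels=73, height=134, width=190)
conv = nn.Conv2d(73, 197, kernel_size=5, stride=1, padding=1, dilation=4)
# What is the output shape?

Input shape: (32, 73, 134, 190)
Output shape: (32, 197, 120, 176)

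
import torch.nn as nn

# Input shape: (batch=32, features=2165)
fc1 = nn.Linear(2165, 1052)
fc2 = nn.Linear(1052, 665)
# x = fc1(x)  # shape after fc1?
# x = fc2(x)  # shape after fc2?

Input shape: (32, 2165)
  -> after fc1: (32, 1052)
Output shape: (32, 665)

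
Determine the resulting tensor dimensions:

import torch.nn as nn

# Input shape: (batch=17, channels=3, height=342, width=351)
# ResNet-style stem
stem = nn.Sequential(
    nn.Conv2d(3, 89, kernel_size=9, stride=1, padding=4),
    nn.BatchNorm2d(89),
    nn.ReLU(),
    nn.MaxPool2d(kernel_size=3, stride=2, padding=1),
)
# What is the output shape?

Input shape: (17, 3, 342, 351)
  -> after Conv2d 9x9 stride=1: (17, 89, 342, 351)
Output shape: (17, 89, 171, 176)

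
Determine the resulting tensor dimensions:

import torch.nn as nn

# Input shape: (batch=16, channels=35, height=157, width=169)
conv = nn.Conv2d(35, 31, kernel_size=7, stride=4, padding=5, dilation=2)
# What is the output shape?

Input shape: (16, 35, 157, 169)
Output shape: (16, 31, 39, 42)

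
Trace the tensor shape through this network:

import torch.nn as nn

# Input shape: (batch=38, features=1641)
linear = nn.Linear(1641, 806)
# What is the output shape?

Input shape: (38, 1641)
Output shape: (38, 806)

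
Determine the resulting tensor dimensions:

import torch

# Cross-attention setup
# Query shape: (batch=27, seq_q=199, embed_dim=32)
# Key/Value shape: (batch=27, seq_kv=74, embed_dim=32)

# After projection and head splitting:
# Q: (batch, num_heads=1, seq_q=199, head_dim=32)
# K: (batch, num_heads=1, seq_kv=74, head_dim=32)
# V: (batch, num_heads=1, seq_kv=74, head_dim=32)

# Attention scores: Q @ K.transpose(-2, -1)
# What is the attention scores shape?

Input shape: (27, 199, 32)
Output shape: (27, 1, 199, 74)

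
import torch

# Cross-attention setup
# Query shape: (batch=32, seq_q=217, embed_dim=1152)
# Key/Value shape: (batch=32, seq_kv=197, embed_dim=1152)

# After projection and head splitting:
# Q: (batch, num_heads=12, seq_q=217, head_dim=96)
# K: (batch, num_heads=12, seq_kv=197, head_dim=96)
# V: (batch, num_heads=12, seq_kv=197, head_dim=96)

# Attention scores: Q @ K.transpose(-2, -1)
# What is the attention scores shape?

Input shape: (32, 217, 1152)
Output shape: (32, 12, 217, 197)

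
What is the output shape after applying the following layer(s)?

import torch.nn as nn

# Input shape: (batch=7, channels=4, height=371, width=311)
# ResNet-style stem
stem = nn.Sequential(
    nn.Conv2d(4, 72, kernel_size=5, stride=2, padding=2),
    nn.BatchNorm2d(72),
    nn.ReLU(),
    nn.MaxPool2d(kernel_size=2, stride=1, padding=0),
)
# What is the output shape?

Input shape: (7, 4, 371, 311)
  -> after Conv2d 5x5 stride=2: (7, 72, 186, 156)
Output shape: (7, 72, 185, 155)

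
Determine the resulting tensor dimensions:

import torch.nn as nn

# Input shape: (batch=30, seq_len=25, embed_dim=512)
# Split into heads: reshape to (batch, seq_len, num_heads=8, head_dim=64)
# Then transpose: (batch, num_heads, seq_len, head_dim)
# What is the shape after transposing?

Input shape: (30, 25, 512)
  -> after reshape: (30, 25, 8, 64)
Output shape: (30, 8, 25, 64)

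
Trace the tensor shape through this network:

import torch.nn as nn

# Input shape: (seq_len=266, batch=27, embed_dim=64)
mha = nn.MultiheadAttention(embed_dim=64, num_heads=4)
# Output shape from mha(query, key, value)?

Input shape: (266, 27, 64)
Output shape: (266, 27, 64)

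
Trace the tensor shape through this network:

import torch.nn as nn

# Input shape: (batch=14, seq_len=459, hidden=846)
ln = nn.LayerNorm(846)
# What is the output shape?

Input shape: (14, 459, 846)
Output shape: (14, 459, 846)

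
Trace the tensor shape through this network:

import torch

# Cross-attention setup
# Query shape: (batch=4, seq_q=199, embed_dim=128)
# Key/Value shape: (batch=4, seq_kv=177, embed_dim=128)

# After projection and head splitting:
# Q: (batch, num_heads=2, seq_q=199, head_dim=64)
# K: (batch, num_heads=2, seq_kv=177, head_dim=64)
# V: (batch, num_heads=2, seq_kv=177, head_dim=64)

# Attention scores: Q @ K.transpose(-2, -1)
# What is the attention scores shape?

Input shape: (4, 199, 128)
Output shape: (4, 2, 199, 177)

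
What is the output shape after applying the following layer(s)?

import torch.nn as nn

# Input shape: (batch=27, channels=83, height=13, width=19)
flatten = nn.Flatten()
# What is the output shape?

Input shape: (27, 83, 13, 19)
Output shape: (27, 20501)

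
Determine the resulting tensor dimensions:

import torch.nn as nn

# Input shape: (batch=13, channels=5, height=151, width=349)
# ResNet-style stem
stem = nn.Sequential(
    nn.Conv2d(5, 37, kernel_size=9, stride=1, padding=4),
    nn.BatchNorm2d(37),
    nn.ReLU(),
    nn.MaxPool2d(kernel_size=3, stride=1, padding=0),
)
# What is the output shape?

Input shape: (13, 5, 151, 349)
  -> after Conv2d 9x9 stride=1: (13, 37, 151, 349)
Output shape: (13, 37, 149, 347)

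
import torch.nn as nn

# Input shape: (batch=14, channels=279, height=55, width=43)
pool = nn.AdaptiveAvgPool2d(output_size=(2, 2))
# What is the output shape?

Input shape: (14, 279, 55, 43)
Output shape: (14, 279, 2, 2)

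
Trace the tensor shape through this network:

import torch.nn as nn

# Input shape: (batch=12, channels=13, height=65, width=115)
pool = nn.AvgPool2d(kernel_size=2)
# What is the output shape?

Input shape: (12, 13, 65, 115)
Output shape: (12, 13, 32, 57)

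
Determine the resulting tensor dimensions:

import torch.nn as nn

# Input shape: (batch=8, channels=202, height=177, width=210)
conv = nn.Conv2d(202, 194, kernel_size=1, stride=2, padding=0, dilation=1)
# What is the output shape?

Input shape: (8, 202, 177, 210)
Output shape: (8, 194, 89, 105)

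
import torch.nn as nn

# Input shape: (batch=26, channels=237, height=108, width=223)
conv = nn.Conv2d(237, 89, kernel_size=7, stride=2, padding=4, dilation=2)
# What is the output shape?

Input shape: (26, 237, 108, 223)
Output shape: (26, 89, 52, 110)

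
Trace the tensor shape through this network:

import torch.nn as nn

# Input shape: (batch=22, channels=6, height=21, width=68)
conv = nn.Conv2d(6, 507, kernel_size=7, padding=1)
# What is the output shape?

Input shape: (22, 6, 21, 68)
Output shape: (22, 507, 17, 64)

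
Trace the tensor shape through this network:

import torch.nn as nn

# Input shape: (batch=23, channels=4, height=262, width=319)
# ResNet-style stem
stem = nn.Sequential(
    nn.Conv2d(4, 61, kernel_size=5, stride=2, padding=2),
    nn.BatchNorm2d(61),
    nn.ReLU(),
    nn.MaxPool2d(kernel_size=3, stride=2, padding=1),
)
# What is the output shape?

Input shape: (23, 4, 262, 319)
  -> after Conv2d 5x5 stride=2: (23, 61, 131, 160)
Output shape: (23, 61, 66, 80)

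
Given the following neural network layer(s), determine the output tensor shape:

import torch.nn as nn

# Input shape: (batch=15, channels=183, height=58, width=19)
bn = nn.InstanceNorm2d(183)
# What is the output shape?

Input shape: (15, 183, 58, 19)
Output shape: (15, 183, 58, 19)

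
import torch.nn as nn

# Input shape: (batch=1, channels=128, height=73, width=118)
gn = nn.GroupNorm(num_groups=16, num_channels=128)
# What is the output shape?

Input shape: (1, 128, 73, 118)
Output shape: (1, 128, 73, 118)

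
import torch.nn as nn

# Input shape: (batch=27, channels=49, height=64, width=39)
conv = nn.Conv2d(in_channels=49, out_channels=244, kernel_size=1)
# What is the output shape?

Input shape: (27, 49, 64, 39)
Output shape: (27, 244, 64, 39)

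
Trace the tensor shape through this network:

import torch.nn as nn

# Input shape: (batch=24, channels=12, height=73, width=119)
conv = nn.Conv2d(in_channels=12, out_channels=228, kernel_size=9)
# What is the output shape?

Input shape: (24, 12, 73, 119)
Output shape: (24, 228, 65, 111)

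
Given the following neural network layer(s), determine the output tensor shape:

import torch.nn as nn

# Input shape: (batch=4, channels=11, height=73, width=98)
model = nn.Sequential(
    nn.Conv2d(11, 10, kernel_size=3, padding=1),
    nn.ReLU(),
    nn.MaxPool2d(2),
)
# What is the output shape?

Input shape: (4, 11, 73, 98)
  -> after Conv2d: (4, 10, 73, 98)
  -> after ReLU: (4, 10, 73, 98)
Output shape: (4, 10, 36, 49)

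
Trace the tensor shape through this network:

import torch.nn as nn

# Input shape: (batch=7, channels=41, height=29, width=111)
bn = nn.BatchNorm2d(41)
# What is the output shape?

Input shape: (7, 41, 29, 111)
Output shape: (7, 41, 29, 111)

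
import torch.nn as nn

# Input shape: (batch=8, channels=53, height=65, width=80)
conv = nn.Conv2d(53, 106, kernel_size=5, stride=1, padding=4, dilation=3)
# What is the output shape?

Input shape: (8, 53, 65, 80)
Output shape: (8, 106, 61, 76)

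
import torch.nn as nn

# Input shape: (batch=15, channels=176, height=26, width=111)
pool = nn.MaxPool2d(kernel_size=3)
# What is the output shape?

Input shape: (15, 176, 26, 111)
Output shape: (15, 176, 8, 37)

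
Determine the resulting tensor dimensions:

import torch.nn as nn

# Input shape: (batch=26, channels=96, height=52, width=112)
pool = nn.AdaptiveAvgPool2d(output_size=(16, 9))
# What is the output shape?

Input shape: (26, 96, 52, 112)
Output shape: (26, 96, 16, 9)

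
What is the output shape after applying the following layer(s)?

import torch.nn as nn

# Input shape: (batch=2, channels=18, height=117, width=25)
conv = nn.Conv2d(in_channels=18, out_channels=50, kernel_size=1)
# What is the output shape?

Input shape: (2, 18, 117, 25)
Output shape: (2, 50, 117, 25)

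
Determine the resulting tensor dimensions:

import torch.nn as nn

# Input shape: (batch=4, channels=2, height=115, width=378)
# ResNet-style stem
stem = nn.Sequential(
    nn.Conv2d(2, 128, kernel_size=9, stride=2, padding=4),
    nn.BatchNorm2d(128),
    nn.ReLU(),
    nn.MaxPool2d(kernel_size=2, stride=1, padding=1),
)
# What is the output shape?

Input shape: (4, 2, 115, 378)
  -> after Conv2d 9x9 stride=2: (4, 128, 58, 189)
Output shape: (4, 128, 59, 190)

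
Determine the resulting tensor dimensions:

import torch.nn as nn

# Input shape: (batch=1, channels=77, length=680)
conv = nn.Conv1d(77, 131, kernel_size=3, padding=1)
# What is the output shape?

Input shape: (1, 77, 680)
Output shape: (1, 131, 680)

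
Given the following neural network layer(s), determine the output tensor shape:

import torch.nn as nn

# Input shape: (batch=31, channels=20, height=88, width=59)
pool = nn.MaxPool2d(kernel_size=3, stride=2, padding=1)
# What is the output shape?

Input shape: (31, 20, 88, 59)
Output shape: (31, 20, 44, 30)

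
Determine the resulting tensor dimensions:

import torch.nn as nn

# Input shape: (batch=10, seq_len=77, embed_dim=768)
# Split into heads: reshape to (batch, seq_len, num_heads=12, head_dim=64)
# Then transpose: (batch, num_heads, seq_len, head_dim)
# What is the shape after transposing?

Input shape: (10, 77, 768)
  -> after reshape: (10, 77, 12, 64)
Output shape: (10, 12, 77, 64)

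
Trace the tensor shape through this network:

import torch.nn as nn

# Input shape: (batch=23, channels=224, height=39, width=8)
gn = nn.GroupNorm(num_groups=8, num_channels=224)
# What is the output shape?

Input shape: (23, 224, 39, 8)
Output shape: (23, 224, 39, 8)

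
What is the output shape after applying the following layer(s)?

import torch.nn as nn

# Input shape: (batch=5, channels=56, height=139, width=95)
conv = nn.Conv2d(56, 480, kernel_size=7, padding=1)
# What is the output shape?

Input shape: (5, 56, 139, 95)
Output shape: (5, 480, 135, 91)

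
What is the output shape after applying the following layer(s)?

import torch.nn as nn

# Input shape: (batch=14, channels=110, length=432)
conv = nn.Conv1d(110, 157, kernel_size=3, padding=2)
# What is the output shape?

Input shape: (14, 110, 432)
Output shape: (14, 157, 434)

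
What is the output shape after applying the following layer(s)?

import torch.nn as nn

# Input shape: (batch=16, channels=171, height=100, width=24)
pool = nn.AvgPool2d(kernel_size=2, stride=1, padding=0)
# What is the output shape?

Input shape: (16, 171, 100, 24)
Output shape: (16, 171, 99, 23)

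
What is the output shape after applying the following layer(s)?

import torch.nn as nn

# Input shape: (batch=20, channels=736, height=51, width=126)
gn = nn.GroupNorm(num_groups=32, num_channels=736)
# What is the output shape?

Input shape: (20, 736, 51, 126)
Output shape: (20, 736, 51, 126)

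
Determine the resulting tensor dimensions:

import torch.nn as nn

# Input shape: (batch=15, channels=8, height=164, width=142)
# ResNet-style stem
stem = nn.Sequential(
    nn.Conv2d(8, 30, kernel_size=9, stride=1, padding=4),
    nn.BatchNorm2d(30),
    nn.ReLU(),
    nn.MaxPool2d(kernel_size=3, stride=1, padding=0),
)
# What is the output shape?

Input shape: (15, 8, 164, 142)
  -> after Conv2d 9x9 stride=1: (15, 30, 164, 142)
Output shape: (15, 30, 162, 140)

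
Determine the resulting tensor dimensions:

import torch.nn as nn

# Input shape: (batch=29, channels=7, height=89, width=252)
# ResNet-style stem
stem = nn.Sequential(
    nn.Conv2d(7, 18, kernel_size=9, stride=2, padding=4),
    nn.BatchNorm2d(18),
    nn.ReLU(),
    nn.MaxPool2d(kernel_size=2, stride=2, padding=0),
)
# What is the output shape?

Input shape: (29, 7, 89, 252)
  -> after Conv2d 9x9 stride=2: (29, 18, 45, 126)
Output shape: (29, 18, 22, 63)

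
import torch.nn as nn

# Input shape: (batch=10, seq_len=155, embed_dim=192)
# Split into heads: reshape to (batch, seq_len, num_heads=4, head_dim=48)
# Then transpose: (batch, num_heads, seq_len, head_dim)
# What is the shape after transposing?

Input shape: (10, 155, 192)
  -> after reshape: (10, 155, 4, 48)
Output shape: (10, 4, 155, 48)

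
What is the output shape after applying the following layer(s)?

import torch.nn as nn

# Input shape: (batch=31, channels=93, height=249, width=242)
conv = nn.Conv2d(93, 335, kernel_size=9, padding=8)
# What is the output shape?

Input shape: (31, 93, 249, 242)
Output shape: (31, 335, 257, 250)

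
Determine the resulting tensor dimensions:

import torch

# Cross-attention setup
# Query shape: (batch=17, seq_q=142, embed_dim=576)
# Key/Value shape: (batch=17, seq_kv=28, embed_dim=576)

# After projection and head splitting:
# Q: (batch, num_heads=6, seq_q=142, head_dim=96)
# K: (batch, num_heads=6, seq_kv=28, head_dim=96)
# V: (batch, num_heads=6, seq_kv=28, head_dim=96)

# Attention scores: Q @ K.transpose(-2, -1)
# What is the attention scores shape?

Input shape: (17, 142, 576)
Output shape: (17, 6, 142, 28)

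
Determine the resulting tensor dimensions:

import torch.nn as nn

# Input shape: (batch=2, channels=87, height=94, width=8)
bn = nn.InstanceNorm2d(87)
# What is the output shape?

Input shape: (2, 87, 94, 8)
Output shape: (2, 87, 94, 8)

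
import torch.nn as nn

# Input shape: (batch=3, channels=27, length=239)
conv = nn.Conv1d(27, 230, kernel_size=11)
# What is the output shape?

Input shape: (3, 27, 239)
Output shape: (3, 230, 229)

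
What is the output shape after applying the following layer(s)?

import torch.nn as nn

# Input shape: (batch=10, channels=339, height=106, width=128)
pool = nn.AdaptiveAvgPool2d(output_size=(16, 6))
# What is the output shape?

Input shape: (10, 339, 106, 128)
Output shape: (10, 339, 16, 6)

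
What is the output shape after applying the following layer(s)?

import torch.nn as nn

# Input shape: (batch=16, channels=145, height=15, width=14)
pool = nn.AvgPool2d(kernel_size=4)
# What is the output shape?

Input shape: (16, 145, 15, 14)
Output shape: (16, 145, 3, 3)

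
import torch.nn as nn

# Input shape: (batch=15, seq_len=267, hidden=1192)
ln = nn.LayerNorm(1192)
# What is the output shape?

Input shape: (15, 267, 1192)
Output shape: (15, 267, 1192)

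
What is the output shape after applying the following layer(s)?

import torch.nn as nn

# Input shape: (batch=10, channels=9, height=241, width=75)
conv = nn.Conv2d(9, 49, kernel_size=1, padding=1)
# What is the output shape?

Input shape: (10, 9, 241, 75)
Output shape: (10, 49, 243, 77)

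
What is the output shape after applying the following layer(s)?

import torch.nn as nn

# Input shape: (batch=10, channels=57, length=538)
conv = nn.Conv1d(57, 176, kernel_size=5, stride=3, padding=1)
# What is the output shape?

Input shape: (10, 57, 538)
Output shape: (10, 176, 179)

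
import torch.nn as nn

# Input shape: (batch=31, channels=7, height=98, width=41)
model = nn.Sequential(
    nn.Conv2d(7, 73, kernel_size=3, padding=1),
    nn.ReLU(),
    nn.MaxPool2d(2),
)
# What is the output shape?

Input shape: (31, 7, 98, 41)
  -> after Conv2d: (31, 73, 98, 41)
  -> after ReLU: (31, 73, 98, 41)
Output shape: (31, 73, 49, 20)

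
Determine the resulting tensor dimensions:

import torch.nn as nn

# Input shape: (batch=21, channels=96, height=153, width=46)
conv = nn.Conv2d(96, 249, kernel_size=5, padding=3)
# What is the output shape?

Input shape: (21, 96, 153, 46)
Output shape: (21, 249, 155, 48)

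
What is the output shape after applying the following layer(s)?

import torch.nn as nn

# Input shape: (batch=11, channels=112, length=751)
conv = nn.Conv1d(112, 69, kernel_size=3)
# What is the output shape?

Input shape: (11, 112, 751)
Output shape: (11, 69, 749)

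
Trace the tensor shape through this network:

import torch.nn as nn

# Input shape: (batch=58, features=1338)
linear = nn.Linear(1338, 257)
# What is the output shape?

Input shape: (58, 1338)
Output shape: (58, 257)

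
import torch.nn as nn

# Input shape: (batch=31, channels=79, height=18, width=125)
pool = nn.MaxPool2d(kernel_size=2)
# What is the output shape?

Input shape: (31, 79, 18, 125)
Output shape: (31, 79, 9, 62)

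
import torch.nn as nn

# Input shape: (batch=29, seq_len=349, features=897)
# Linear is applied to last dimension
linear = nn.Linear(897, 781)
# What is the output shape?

Input shape: (29, 349, 897)
Output shape: (29, 349, 781)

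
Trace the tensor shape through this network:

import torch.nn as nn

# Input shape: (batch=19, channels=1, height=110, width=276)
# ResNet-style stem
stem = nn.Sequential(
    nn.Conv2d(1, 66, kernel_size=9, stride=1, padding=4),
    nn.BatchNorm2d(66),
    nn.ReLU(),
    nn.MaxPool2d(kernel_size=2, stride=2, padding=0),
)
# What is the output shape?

Input shape: (19, 1, 110, 276)
  -> after Conv2d 9x9 stride=1: (19, 66, 110, 276)
Output shape: (19, 66, 55, 138)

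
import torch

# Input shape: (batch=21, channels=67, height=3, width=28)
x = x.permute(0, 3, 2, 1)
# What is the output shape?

Input shape: (21, 67, 3, 28)
Output shape: (21, 28, 3, 67)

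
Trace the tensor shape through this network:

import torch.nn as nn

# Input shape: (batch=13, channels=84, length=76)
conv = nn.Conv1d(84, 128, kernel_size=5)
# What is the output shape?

Input shape: (13, 84, 76)
Output shape: (13, 128, 72)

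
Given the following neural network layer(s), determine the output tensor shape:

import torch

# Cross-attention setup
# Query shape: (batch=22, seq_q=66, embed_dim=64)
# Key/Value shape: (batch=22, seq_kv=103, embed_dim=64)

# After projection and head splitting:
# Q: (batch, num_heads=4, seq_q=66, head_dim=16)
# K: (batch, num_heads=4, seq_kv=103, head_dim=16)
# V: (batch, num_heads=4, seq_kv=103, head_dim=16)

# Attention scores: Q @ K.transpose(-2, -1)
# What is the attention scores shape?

Input shape: (22, 66, 64)
Output shape: (22, 4, 66, 103)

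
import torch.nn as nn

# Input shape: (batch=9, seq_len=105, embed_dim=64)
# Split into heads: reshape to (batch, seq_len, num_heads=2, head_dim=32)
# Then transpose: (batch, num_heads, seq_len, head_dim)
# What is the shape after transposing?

Input shape: (9, 105, 64)
  -> after reshape: (9, 105, 2, 32)
Output shape: (9, 2, 105, 32)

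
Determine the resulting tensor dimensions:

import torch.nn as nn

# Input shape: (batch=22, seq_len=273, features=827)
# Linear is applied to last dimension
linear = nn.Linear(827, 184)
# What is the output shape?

Input shape: (22, 273, 827)
Output shape: (22, 273, 184)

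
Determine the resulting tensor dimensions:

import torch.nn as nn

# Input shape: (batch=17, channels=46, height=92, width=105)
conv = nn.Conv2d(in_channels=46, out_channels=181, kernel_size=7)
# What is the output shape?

Input shape: (17, 46, 92, 105)
Output shape: (17, 181, 86, 99)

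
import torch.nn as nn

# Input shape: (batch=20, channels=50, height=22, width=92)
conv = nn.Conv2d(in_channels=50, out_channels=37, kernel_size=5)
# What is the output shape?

Input shape: (20, 50, 22, 92)
Output shape: (20, 37, 18, 88)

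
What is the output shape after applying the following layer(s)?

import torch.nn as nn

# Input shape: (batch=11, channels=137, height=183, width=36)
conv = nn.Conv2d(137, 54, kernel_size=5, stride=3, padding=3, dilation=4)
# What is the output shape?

Input shape: (11, 137, 183, 36)
Output shape: (11, 54, 58, 9)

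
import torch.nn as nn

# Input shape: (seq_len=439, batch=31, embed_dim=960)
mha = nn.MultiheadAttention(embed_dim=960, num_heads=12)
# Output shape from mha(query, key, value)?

Input shape: (439, 31, 960)
Output shape: (439, 31, 960)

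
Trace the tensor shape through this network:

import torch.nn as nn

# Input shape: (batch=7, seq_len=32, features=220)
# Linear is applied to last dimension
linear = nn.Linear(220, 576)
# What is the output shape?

Input shape: (7, 32, 220)
Output shape: (7, 32, 576)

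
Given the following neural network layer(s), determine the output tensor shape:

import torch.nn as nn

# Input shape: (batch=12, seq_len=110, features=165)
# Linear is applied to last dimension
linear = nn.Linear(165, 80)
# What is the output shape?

Input shape: (12, 110, 165)
Output shape: (12, 110, 80)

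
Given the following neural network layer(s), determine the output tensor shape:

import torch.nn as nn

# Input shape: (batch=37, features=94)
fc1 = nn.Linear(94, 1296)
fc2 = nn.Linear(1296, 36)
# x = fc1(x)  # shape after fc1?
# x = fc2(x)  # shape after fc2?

Input shape: (37, 94)
  -> after fc1: (37, 1296)
Output shape: (37, 36)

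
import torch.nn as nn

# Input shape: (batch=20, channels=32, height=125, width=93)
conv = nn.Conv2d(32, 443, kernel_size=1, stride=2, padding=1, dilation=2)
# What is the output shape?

Input shape: (20, 32, 125, 93)
Output shape: (20, 443, 64, 48)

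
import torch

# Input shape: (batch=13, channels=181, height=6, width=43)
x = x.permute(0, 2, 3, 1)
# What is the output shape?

Input shape: (13, 181, 6, 43)
Output shape: (13, 6, 43, 181)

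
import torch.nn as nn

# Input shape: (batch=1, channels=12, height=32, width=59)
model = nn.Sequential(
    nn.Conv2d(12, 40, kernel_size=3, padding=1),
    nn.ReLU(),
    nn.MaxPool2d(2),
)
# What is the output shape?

Input shape: (1, 12, 32, 59)
  -> after Conv2d: (1, 40, 32, 59)
  -> after ReLU: (1, 40, 32, 59)
Output shape: (1, 40, 16, 29)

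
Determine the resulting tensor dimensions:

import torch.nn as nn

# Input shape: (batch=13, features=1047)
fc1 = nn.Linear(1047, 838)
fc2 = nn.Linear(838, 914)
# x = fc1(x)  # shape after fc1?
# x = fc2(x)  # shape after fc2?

Input shape: (13, 1047)
  -> after fc1: (13, 838)
Output shape: (13, 914)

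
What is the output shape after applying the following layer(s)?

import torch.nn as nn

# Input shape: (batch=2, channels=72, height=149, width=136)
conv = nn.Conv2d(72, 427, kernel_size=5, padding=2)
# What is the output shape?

Input shape: (2, 72, 149, 136)
Output shape: (2, 427, 149, 136)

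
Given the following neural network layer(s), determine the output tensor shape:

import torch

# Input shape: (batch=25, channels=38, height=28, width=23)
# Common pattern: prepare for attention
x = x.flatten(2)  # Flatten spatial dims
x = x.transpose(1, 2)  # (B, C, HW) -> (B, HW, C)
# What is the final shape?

Input shape: (25, 38, 28, 23)
  -> after flatten(2): (25, 38, 644)
Output shape: (25, 644, 38)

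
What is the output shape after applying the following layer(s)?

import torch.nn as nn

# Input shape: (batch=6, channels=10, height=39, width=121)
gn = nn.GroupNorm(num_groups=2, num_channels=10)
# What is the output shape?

Input shape: (6, 10, 39, 121)
Output shape: (6, 10, 39, 121)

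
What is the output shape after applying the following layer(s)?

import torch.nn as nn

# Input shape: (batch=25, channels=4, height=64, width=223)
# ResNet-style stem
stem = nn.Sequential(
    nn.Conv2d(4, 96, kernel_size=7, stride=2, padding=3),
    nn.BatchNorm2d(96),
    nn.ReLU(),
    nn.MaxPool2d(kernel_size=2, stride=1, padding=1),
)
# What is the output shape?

Input shape: (25, 4, 64, 223)
  -> after Conv2d 7x7 stride=2: (25, 96, 32, 112)
Output shape: (25, 96, 33, 113)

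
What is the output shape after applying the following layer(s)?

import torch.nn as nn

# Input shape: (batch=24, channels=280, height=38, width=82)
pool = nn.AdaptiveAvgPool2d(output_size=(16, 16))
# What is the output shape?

Input shape: (24, 280, 38, 82)
Output shape: (24, 280, 16, 16)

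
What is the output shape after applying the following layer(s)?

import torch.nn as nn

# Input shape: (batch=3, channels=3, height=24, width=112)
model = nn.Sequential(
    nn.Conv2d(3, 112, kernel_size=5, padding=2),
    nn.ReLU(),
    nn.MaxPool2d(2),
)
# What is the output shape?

Input shape: (3, 3, 24, 112)
  -> after Conv2d: (3, 112, 24, 112)
  -> after ReLU: (3, 112, 24, 112)
Output shape: (3, 112, 12, 56)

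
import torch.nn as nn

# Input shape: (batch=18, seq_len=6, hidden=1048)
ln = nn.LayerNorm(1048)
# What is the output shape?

Input shape: (18, 6, 1048)
Output shape: (18, 6, 1048)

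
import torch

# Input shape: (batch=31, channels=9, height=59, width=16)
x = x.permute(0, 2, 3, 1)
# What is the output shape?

Input shape: (31, 9, 59, 16)
Output shape: (31, 59, 16, 9)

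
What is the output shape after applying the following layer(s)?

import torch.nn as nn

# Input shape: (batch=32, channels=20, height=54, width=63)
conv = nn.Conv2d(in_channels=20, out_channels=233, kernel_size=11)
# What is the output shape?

Input shape: (32, 20, 54, 63)
Output shape: (32, 233, 44, 53)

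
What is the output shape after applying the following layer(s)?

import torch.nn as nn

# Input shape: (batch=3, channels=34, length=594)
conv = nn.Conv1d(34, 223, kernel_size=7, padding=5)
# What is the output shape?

Input shape: (3, 34, 594)
Output shape: (3, 223, 598)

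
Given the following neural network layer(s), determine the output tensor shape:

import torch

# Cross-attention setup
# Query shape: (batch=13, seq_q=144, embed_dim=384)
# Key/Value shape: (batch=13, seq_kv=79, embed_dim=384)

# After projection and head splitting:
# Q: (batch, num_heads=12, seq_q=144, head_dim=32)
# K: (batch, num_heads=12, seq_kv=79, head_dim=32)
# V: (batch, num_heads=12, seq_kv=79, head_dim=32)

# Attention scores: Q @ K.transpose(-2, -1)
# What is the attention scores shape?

Input shape: (13, 144, 384)
Output shape: (13, 12, 144, 79)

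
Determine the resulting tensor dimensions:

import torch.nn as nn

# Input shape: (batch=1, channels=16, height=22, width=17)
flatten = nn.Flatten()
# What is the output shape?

Input shape: (1, 16, 22, 17)
Output shape: (1, 5984)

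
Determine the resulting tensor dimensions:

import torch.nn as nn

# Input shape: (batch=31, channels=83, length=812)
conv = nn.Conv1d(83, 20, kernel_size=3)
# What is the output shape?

Input shape: (31, 83, 812)
Output shape: (31, 20, 810)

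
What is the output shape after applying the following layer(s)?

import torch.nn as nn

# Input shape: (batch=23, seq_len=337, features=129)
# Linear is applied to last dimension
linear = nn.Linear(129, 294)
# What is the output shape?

Input shape: (23, 337, 129)
Output shape: (23, 337, 294)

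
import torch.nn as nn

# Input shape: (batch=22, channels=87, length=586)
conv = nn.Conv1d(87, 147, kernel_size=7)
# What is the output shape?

Input shape: (22, 87, 586)
Output shape: (22, 147, 580)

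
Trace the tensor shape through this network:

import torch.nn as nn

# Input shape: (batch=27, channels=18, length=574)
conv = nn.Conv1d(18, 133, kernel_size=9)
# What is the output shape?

Input shape: (27, 18, 574)
Output shape: (27, 133, 566)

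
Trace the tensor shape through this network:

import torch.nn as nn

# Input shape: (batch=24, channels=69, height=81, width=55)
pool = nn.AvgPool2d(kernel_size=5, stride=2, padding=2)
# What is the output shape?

Input shape: (24, 69, 81, 55)
Output shape: (24, 69, 41, 28)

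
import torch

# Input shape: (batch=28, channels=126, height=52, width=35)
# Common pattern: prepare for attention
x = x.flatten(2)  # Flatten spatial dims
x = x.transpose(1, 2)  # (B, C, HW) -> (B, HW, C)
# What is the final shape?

Input shape: (28, 126, 52, 35)
  -> after flatten(2): (28, 126, 1820)
Output shape: (28, 1820, 126)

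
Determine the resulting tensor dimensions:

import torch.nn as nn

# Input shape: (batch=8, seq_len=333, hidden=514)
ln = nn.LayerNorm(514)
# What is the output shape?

Input shape: (8, 333, 514)
Output shape: (8, 333, 514)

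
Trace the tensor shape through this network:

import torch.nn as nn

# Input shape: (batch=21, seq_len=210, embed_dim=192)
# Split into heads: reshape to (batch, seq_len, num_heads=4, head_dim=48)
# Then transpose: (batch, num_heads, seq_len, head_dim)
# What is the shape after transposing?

Input shape: (21, 210, 192)
  -> after reshape: (21, 210, 4, 48)
Output shape: (21, 4, 210, 48)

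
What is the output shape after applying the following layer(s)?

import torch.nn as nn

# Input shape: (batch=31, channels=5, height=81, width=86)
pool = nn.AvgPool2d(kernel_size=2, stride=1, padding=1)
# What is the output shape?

Input shape: (31, 5, 81, 86)
Output shape: (31, 5, 82, 87)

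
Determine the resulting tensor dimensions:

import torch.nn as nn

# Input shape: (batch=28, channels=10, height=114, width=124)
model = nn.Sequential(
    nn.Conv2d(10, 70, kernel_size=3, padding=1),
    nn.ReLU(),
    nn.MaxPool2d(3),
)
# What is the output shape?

Input shape: (28, 10, 114, 124)
  -> after Conv2d: (28, 70, 114, 124)
  -> after ReLU: (28, 70, 114, 124)
Output shape: (28, 70, 38, 41)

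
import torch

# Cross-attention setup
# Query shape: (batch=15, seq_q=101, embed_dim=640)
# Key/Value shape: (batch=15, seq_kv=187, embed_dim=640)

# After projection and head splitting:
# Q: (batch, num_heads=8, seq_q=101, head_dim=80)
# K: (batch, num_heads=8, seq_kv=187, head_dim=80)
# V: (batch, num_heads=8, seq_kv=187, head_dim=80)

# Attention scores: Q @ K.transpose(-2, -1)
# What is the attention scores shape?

Input shape: (15, 101, 640)
Output shape: (15, 8, 101, 187)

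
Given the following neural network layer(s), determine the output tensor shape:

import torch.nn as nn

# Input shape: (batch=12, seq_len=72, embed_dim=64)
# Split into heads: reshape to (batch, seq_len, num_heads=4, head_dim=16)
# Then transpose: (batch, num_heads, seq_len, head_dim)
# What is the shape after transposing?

Input shape: (12, 72, 64)
  -> after reshape: (12, 72, 4, 16)
Output shape: (12, 4, 72, 16)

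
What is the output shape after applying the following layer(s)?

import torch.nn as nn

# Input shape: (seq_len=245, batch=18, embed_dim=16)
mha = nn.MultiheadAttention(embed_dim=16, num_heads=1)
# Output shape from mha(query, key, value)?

Input shape: (245, 18, 16)
Output shape: (245, 18, 16)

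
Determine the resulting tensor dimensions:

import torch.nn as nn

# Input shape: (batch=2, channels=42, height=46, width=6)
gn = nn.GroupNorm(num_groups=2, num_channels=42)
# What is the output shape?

Input shape: (2, 42, 46, 6)
Output shape: (2, 42, 46, 6)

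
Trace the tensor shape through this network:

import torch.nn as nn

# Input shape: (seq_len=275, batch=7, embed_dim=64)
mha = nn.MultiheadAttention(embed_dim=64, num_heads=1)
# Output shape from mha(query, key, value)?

Input shape: (275, 7, 64)
Output shape: (275, 7, 64)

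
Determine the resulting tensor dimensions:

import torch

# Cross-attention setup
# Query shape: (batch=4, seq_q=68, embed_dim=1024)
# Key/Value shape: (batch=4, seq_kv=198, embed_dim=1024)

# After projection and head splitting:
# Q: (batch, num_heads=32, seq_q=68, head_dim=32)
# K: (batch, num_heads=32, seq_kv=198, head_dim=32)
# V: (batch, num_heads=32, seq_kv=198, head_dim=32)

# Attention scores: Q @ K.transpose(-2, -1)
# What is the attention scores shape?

Input shape: (4, 68, 1024)
Output shape: (4, 32, 68, 198)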